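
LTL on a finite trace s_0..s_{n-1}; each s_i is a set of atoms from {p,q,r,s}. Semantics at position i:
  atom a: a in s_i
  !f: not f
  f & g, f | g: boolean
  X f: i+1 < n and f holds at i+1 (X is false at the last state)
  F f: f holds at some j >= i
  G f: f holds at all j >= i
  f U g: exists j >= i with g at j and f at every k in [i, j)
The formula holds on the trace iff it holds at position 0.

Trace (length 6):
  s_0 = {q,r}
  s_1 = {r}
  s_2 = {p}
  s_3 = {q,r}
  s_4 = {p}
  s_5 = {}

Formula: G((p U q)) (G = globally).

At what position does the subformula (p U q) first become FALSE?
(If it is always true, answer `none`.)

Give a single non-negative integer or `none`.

s_0={q,r}: (p U q)=True p=False q=True
s_1={r}: (p U q)=False p=False q=False
s_2={p}: (p U q)=True p=True q=False
s_3={q,r}: (p U q)=True p=False q=True
s_4={p}: (p U q)=False p=True q=False
s_5={}: (p U q)=False p=False q=False
G((p U q)) holds globally = False
First violation at position 1.

Answer: 1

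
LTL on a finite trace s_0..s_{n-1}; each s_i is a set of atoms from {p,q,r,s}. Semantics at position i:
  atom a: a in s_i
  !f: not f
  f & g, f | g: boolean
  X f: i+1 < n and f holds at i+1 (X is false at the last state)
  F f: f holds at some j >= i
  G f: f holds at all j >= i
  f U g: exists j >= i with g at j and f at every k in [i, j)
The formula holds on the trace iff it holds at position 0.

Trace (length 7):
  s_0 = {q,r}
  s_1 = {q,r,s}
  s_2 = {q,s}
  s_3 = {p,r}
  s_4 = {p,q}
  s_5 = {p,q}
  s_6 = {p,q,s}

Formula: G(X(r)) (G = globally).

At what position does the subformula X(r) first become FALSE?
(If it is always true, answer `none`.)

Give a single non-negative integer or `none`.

Answer: 1

Derivation:
s_0={q,r}: X(r)=True r=True
s_1={q,r,s}: X(r)=False r=True
s_2={q,s}: X(r)=True r=False
s_3={p,r}: X(r)=False r=True
s_4={p,q}: X(r)=False r=False
s_5={p,q}: X(r)=False r=False
s_6={p,q,s}: X(r)=False r=False
G(X(r)) holds globally = False
First violation at position 1.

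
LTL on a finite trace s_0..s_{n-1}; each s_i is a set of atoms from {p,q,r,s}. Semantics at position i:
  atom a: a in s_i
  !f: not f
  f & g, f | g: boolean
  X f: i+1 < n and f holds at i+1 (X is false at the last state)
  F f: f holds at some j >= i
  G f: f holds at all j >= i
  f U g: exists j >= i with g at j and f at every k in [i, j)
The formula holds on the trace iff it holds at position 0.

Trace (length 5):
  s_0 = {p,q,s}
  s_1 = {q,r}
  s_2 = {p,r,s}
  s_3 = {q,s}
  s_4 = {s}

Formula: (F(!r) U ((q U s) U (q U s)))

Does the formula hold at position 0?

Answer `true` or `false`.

s_0={p,q,s}: (F(!r) U ((q U s) U (q U s)))=True F(!r)=True !r=True r=False ((q U s) U (q U s))=True (q U s)=True q=True s=True
s_1={q,r}: (F(!r) U ((q U s) U (q U s)))=True F(!r)=True !r=False r=True ((q U s) U (q U s))=True (q U s)=True q=True s=False
s_2={p,r,s}: (F(!r) U ((q U s) U (q U s)))=True F(!r)=True !r=False r=True ((q U s) U (q U s))=True (q U s)=True q=False s=True
s_3={q,s}: (F(!r) U ((q U s) U (q U s)))=True F(!r)=True !r=True r=False ((q U s) U (q U s))=True (q U s)=True q=True s=True
s_4={s}: (F(!r) U ((q U s) U (q U s)))=True F(!r)=True !r=True r=False ((q U s) U (q U s))=True (q U s)=True q=False s=True

Answer: true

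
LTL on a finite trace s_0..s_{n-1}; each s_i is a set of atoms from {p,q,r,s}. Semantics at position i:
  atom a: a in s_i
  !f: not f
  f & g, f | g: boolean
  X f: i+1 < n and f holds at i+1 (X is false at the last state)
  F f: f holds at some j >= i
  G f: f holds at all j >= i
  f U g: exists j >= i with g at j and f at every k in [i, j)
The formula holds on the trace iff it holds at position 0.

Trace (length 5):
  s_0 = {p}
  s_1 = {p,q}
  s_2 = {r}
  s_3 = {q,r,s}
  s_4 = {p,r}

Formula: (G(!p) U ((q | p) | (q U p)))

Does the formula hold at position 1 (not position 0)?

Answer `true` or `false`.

Answer: true

Derivation:
s_0={p}: (G(!p) U ((q | p) | (q U p)))=True G(!p)=False !p=False p=True ((q | p) | (q U p))=True (q | p)=True q=False (q U p)=True
s_1={p,q}: (G(!p) U ((q | p) | (q U p)))=True G(!p)=False !p=False p=True ((q | p) | (q U p))=True (q | p)=True q=True (q U p)=True
s_2={r}: (G(!p) U ((q | p) | (q U p)))=False G(!p)=False !p=True p=False ((q | p) | (q U p))=False (q | p)=False q=False (q U p)=False
s_3={q,r,s}: (G(!p) U ((q | p) | (q U p)))=True G(!p)=False !p=True p=False ((q | p) | (q U p))=True (q | p)=True q=True (q U p)=True
s_4={p,r}: (G(!p) U ((q | p) | (q U p)))=True G(!p)=False !p=False p=True ((q | p) | (q U p))=True (q | p)=True q=False (q U p)=True
Evaluating at position 1: result = True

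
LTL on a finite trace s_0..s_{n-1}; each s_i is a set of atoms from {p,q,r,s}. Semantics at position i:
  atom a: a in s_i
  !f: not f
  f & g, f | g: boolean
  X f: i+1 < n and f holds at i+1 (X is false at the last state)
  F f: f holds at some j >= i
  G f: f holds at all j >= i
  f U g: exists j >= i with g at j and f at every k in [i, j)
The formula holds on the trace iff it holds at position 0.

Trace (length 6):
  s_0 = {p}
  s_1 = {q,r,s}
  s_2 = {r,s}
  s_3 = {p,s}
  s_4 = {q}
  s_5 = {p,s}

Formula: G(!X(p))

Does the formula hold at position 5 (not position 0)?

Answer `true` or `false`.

s_0={p}: G(!X(p))=False !X(p)=True X(p)=False p=True
s_1={q,r,s}: G(!X(p))=False !X(p)=True X(p)=False p=False
s_2={r,s}: G(!X(p))=False !X(p)=False X(p)=True p=False
s_3={p,s}: G(!X(p))=False !X(p)=True X(p)=False p=True
s_4={q}: G(!X(p))=False !X(p)=False X(p)=True p=False
s_5={p,s}: G(!X(p))=True !X(p)=True X(p)=False p=True
Evaluating at position 5: result = True

Answer: true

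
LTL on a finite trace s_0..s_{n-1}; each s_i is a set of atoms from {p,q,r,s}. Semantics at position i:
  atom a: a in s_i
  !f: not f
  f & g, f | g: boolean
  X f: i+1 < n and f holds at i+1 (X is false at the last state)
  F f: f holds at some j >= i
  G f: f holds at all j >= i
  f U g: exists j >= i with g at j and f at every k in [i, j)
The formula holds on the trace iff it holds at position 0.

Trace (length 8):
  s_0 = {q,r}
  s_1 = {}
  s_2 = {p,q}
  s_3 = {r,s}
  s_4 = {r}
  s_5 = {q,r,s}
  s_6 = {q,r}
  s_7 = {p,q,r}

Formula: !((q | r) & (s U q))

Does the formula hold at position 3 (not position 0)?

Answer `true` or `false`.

Answer: true

Derivation:
s_0={q,r}: !((q | r) & (s U q))=False ((q | r) & (s U q))=True (q | r)=True q=True r=True (s U q)=True s=False
s_1={}: !((q | r) & (s U q))=True ((q | r) & (s U q))=False (q | r)=False q=False r=False (s U q)=False s=False
s_2={p,q}: !((q | r) & (s U q))=False ((q | r) & (s U q))=True (q | r)=True q=True r=False (s U q)=True s=False
s_3={r,s}: !((q | r) & (s U q))=True ((q | r) & (s U q))=False (q | r)=True q=False r=True (s U q)=False s=True
s_4={r}: !((q | r) & (s U q))=True ((q | r) & (s U q))=False (q | r)=True q=False r=True (s U q)=False s=False
s_5={q,r,s}: !((q | r) & (s U q))=False ((q | r) & (s U q))=True (q | r)=True q=True r=True (s U q)=True s=True
s_6={q,r}: !((q | r) & (s U q))=False ((q | r) & (s U q))=True (q | r)=True q=True r=True (s U q)=True s=False
s_7={p,q,r}: !((q | r) & (s U q))=False ((q | r) & (s U q))=True (q | r)=True q=True r=True (s U q)=True s=False
Evaluating at position 3: result = True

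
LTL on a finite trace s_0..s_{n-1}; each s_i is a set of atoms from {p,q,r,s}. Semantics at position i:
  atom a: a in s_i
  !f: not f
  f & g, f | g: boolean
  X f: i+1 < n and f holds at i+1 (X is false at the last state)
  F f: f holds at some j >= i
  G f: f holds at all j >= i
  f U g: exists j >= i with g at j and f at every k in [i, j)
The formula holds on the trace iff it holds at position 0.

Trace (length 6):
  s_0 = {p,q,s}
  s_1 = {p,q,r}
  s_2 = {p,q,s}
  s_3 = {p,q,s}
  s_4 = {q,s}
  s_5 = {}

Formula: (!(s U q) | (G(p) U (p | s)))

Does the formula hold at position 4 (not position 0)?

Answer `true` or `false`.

s_0={p,q,s}: (!(s U q) | (G(p) U (p | s)))=True !(s U q)=False (s U q)=True s=True q=True (G(p) U (p | s))=True G(p)=False p=True (p | s)=True
s_1={p,q,r}: (!(s U q) | (G(p) U (p | s)))=True !(s U q)=False (s U q)=True s=False q=True (G(p) U (p | s))=True G(p)=False p=True (p | s)=True
s_2={p,q,s}: (!(s U q) | (G(p) U (p | s)))=True !(s U q)=False (s U q)=True s=True q=True (G(p) U (p | s))=True G(p)=False p=True (p | s)=True
s_3={p,q,s}: (!(s U q) | (G(p) U (p | s)))=True !(s U q)=False (s U q)=True s=True q=True (G(p) U (p | s))=True G(p)=False p=True (p | s)=True
s_4={q,s}: (!(s U q) | (G(p) U (p | s)))=True !(s U q)=False (s U q)=True s=True q=True (G(p) U (p | s))=True G(p)=False p=False (p | s)=True
s_5={}: (!(s U q) | (G(p) U (p | s)))=True !(s U q)=True (s U q)=False s=False q=False (G(p) U (p | s))=False G(p)=False p=False (p | s)=False
Evaluating at position 4: result = True

Answer: true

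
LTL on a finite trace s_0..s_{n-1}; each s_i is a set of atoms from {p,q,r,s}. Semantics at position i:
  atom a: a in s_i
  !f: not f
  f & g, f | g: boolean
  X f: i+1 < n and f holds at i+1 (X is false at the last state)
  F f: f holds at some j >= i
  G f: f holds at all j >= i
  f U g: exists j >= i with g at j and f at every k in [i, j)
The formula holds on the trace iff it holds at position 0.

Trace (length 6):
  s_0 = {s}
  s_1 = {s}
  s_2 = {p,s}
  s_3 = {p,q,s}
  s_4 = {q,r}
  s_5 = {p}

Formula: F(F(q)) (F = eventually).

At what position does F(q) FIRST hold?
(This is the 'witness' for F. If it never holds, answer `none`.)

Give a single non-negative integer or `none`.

s_0={s}: F(q)=True q=False
s_1={s}: F(q)=True q=False
s_2={p,s}: F(q)=True q=False
s_3={p,q,s}: F(q)=True q=True
s_4={q,r}: F(q)=True q=True
s_5={p}: F(q)=False q=False
F(F(q)) holds; first witness at position 0.

Answer: 0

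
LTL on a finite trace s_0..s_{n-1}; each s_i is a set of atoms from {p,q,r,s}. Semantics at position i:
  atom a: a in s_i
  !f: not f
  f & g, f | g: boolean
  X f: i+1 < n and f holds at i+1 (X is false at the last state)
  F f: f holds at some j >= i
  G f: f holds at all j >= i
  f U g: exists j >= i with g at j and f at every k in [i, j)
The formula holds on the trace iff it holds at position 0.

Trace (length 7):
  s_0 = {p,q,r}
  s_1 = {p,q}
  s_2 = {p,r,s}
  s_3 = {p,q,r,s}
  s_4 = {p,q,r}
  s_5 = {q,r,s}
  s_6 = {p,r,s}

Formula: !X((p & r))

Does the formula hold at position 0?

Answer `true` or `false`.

s_0={p,q,r}: !X((p & r))=True X((p & r))=False (p & r)=True p=True r=True
s_1={p,q}: !X((p & r))=False X((p & r))=True (p & r)=False p=True r=False
s_2={p,r,s}: !X((p & r))=False X((p & r))=True (p & r)=True p=True r=True
s_3={p,q,r,s}: !X((p & r))=False X((p & r))=True (p & r)=True p=True r=True
s_4={p,q,r}: !X((p & r))=True X((p & r))=False (p & r)=True p=True r=True
s_5={q,r,s}: !X((p & r))=False X((p & r))=True (p & r)=False p=False r=True
s_6={p,r,s}: !X((p & r))=True X((p & r))=False (p & r)=True p=True r=True

Answer: true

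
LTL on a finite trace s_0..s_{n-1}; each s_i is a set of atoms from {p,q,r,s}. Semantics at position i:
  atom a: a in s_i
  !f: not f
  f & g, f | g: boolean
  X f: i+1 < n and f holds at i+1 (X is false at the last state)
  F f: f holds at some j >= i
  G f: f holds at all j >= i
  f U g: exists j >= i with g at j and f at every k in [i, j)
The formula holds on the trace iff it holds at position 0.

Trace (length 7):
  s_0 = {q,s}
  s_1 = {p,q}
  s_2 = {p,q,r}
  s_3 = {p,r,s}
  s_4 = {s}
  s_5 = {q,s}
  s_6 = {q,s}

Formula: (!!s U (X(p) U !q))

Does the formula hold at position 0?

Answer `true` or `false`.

Answer: true

Derivation:
s_0={q,s}: (!!s U (X(p) U !q))=True !!s=True !s=False s=True (X(p) U !q)=True X(p)=True p=False !q=False q=True
s_1={p,q}: (!!s U (X(p) U !q))=True !!s=False !s=True s=False (X(p) U !q)=True X(p)=True p=True !q=False q=True
s_2={p,q,r}: (!!s U (X(p) U !q))=True !!s=False !s=True s=False (X(p) U !q)=True X(p)=True p=True !q=False q=True
s_3={p,r,s}: (!!s U (X(p) U !q))=True !!s=True !s=False s=True (X(p) U !q)=True X(p)=False p=True !q=True q=False
s_4={s}: (!!s U (X(p) U !q))=True !!s=True !s=False s=True (X(p) U !q)=True X(p)=False p=False !q=True q=False
s_5={q,s}: (!!s U (X(p) U !q))=False !!s=True !s=False s=True (X(p) U !q)=False X(p)=False p=False !q=False q=True
s_6={q,s}: (!!s U (X(p) U !q))=False !!s=True !s=False s=True (X(p) U !q)=False X(p)=False p=False !q=False q=True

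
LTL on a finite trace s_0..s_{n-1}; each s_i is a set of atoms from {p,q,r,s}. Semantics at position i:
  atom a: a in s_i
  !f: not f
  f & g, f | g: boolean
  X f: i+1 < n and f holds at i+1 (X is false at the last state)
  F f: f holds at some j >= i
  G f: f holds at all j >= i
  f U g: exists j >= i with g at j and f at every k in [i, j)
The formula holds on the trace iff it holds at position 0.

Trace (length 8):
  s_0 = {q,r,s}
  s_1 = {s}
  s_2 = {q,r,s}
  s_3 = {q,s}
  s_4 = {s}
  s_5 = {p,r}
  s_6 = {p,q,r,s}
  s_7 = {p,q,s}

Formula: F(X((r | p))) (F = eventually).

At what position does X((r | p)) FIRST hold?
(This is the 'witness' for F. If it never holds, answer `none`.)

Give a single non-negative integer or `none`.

s_0={q,r,s}: X((r | p))=False (r | p)=True r=True p=False
s_1={s}: X((r | p))=True (r | p)=False r=False p=False
s_2={q,r,s}: X((r | p))=False (r | p)=True r=True p=False
s_3={q,s}: X((r | p))=False (r | p)=False r=False p=False
s_4={s}: X((r | p))=True (r | p)=False r=False p=False
s_5={p,r}: X((r | p))=True (r | p)=True r=True p=True
s_6={p,q,r,s}: X((r | p))=True (r | p)=True r=True p=True
s_7={p,q,s}: X((r | p))=False (r | p)=True r=False p=True
F(X((r | p))) holds; first witness at position 1.

Answer: 1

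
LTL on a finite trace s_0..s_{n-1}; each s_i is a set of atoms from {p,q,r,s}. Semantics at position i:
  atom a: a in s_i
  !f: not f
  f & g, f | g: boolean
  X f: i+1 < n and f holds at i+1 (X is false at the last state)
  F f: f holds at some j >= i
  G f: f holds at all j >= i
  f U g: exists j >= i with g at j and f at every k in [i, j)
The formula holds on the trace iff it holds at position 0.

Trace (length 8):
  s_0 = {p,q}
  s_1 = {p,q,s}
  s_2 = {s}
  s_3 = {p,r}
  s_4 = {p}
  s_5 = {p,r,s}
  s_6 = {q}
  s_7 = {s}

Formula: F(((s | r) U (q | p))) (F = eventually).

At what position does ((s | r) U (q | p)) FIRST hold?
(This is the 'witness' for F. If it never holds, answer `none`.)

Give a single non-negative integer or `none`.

s_0={p,q}: ((s | r) U (q | p))=True (s | r)=False s=False r=False (q | p)=True q=True p=True
s_1={p,q,s}: ((s | r) U (q | p))=True (s | r)=True s=True r=False (q | p)=True q=True p=True
s_2={s}: ((s | r) U (q | p))=True (s | r)=True s=True r=False (q | p)=False q=False p=False
s_3={p,r}: ((s | r) U (q | p))=True (s | r)=True s=False r=True (q | p)=True q=False p=True
s_4={p}: ((s | r) U (q | p))=True (s | r)=False s=False r=False (q | p)=True q=False p=True
s_5={p,r,s}: ((s | r) U (q | p))=True (s | r)=True s=True r=True (q | p)=True q=False p=True
s_6={q}: ((s | r) U (q | p))=True (s | r)=False s=False r=False (q | p)=True q=True p=False
s_7={s}: ((s | r) U (q | p))=False (s | r)=True s=True r=False (q | p)=False q=False p=False
F(((s | r) U (q | p))) holds; first witness at position 0.

Answer: 0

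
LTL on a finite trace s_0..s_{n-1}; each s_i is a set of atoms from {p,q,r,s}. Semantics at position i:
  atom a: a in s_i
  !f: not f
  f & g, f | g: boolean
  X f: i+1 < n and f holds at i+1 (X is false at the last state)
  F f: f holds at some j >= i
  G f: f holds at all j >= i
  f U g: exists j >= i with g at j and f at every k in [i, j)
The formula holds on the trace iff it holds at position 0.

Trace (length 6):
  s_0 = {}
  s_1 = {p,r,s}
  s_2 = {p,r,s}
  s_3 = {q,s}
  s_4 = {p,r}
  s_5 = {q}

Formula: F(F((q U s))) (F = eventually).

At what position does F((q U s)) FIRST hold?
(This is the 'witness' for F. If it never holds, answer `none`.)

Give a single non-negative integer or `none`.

s_0={}: F((q U s))=True (q U s)=False q=False s=False
s_1={p,r,s}: F((q U s))=True (q U s)=True q=False s=True
s_2={p,r,s}: F((q U s))=True (q U s)=True q=False s=True
s_3={q,s}: F((q U s))=True (q U s)=True q=True s=True
s_4={p,r}: F((q U s))=False (q U s)=False q=False s=False
s_5={q}: F((q U s))=False (q U s)=False q=True s=False
F(F((q U s))) holds; first witness at position 0.

Answer: 0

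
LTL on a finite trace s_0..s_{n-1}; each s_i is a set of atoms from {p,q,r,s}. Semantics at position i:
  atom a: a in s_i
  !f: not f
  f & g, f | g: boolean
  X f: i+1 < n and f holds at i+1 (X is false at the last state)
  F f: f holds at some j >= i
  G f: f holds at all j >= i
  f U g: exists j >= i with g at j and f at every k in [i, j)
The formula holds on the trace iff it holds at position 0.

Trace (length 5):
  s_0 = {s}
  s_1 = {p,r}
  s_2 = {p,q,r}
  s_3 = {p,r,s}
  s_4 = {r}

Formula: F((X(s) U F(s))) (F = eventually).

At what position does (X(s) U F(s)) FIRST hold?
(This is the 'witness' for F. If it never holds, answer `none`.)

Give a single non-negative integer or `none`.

s_0={s}: (X(s) U F(s))=True X(s)=False s=True F(s)=True
s_1={p,r}: (X(s) U F(s))=True X(s)=False s=False F(s)=True
s_2={p,q,r}: (X(s) U F(s))=True X(s)=True s=False F(s)=True
s_3={p,r,s}: (X(s) U F(s))=True X(s)=False s=True F(s)=True
s_4={r}: (X(s) U F(s))=False X(s)=False s=False F(s)=False
F((X(s) U F(s))) holds; first witness at position 0.

Answer: 0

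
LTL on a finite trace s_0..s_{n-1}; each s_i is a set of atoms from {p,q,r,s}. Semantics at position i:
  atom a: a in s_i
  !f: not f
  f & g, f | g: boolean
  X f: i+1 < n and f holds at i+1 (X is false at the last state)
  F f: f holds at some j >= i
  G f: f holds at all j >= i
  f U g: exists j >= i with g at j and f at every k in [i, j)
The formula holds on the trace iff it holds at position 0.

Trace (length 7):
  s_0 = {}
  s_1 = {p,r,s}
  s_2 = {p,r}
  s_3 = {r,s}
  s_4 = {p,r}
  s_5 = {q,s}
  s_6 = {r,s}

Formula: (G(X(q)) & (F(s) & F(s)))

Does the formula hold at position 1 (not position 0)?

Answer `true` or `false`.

s_0={}: (G(X(q)) & (F(s) & F(s)))=False G(X(q))=False X(q)=False q=False (F(s) & F(s))=True F(s)=True s=False
s_1={p,r,s}: (G(X(q)) & (F(s) & F(s)))=False G(X(q))=False X(q)=False q=False (F(s) & F(s))=True F(s)=True s=True
s_2={p,r}: (G(X(q)) & (F(s) & F(s)))=False G(X(q))=False X(q)=False q=False (F(s) & F(s))=True F(s)=True s=False
s_3={r,s}: (G(X(q)) & (F(s) & F(s)))=False G(X(q))=False X(q)=False q=False (F(s) & F(s))=True F(s)=True s=True
s_4={p,r}: (G(X(q)) & (F(s) & F(s)))=False G(X(q))=False X(q)=True q=False (F(s) & F(s))=True F(s)=True s=False
s_5={q,s}: (G(X(q)) & (F(s) & F(s)))=False G(X(q))=False X(q)=False q=True (F(s) & F(s))=True F(s)=True s=True
s_6={r,s}: (G(X(q)) & (F(s) & F(s)))=False G(X(q))=False X(q)=False q=False (F(s) & F(s))=True F(s)=True s=True
Evaluating at position 1: result = False

Answer: false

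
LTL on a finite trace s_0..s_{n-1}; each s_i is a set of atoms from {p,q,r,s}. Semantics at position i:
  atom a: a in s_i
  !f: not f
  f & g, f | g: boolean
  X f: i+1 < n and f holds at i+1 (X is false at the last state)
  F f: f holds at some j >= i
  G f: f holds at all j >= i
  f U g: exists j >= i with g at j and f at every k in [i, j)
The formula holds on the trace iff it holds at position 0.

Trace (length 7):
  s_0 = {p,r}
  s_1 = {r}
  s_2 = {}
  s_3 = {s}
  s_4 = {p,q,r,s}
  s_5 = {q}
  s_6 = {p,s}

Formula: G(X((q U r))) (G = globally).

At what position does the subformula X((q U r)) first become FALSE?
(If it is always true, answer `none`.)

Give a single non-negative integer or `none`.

Answer: 1

Derivation:
s_0={p,r}: X((q U r))=True (q U r)=True q=False r=True
s_1={r}: X((q U r))=False (q U r)=True q=False r=True
s_2={}: X((q U r))=False (q U r)=False q=False r=False
s_3={s}: X((q U r))=True (q U r)=False q=False r=False
s_4={p,q,r,s}: X((q U r))=False (q U r)=True q=True r=True
s_5={q}: X((q U r))=False (q U r)=False q=True r=False
s_6={p,s}: X((q U r))=False (q U r)=False q=False r=False
G(X((q U r))) holds globally = False
First violation at position 1.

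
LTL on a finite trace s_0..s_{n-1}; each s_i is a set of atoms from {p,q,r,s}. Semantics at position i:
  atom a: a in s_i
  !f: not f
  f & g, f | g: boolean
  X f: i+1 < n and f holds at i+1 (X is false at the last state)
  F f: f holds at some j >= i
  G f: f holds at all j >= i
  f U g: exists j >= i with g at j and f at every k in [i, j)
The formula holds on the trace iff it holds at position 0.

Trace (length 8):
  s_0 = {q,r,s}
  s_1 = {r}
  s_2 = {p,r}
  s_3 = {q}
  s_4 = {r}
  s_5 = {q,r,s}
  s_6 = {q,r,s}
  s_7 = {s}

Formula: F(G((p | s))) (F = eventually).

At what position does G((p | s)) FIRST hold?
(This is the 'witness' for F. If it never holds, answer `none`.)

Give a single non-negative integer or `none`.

Answer: 5

Derivation:
s_0={q,r,s}: G((p | s))=False (p | s)=True p=False s=True
s_1={r}: G((p | s))=False (p | s)=False p=False s=False
s_2={p,r}: G((p | s))=False (p | s)=True p=True s=False
s_3={q}: G((p | s))=False (p | s)=False p=False s=False
s_4={r}: G((p | s))=False (p | s)=False p=False s=False
s_5={q,r,s}: G((p | s))=True (p | s)=True p=False s=True
s_6={q,r,s}: G((p | s))=True (p | s)=True p=False s=True
s_7={s}: G((p | s))=True (p | s)=True p=False s=True
F(G((p | s))) holds; first witness at position 5.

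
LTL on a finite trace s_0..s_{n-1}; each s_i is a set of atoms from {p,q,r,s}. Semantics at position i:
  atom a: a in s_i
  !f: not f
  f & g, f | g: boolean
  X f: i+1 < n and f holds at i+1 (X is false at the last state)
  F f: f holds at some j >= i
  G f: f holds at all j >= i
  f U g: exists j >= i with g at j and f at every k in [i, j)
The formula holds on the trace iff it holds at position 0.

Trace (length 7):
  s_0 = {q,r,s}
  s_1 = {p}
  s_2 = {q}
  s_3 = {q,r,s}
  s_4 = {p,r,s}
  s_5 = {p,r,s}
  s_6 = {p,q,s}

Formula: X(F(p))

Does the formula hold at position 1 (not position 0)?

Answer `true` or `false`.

s_0={q,r,s}: X(F(p))=True F(p)=True p=False
s_1={p}: X(F(p))=True F(p)=True p=True
s_2={q}: X(F(p))=True F(p)=True p=False
s_3={q,r,s}: X(F(p))=True F(p)=True p=False
s_4={p,r,s}: X(F(p))=True F(p)=True p=True
s_5={p,r,s}: X(F(p))=True F(p)=True p=True
s_6={p,q,s}: X(F(p))=False F(p)=True p=True
Evaluating at position 1: result = True

Answer: true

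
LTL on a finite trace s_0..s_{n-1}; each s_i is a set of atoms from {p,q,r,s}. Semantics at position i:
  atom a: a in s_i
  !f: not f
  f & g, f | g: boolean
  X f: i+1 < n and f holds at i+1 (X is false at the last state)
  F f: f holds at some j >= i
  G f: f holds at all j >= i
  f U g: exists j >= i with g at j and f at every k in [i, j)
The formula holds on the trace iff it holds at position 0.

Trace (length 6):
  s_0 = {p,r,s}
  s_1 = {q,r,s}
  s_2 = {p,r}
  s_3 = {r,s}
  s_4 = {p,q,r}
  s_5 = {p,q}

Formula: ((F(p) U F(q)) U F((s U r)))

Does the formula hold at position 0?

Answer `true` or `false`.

Answer: true

Derivation:
s_0={p,r,s}: ((F(p) U F(q)) U F((s U r)))=True (F(p) U F(q))=True F(p)=True p=True F(q)=True q=False F((s U r))=True (s U r)=True s=True r=True
s_1={q,r,s}: ((F(p) U F(q)) U F((s U r)))=True (F(p) U F(q))=True F(p)=True p=False F(q)=True q=True F((s U r))=True (s U r)=True s=True r=True
s_2={p,r}: ((F(p) U F(q)) U F((s U r)))=True (F(p) U F(q))=True F(p)=True p=True F(q)=True q=False F((s U r))=True (s U r)=True s=False r=True
s_3={r,s}: ((F(p) U F(q)) U F((s U r)))=True (F(p) U F(q))=True F(p)=True p=False F(q)=True q=False F((s U r))=True (s U r)=True s=True r=True
s_4={p,q,r}: ((F(p) U F(q)) U F((s U r)))=True (F(p) U F(q))=True F(p)=True p=True F(q)=True q=True F((s U r))=True (s U r)=True s=False r=True
s_5={p,q}: ((F(p) U F(q)) U F((s U r)))=False (F(p) U F(q))=True F(p)=True p=True F(q)=True q=True F((s U r))=False (s U r)=False s=False r=False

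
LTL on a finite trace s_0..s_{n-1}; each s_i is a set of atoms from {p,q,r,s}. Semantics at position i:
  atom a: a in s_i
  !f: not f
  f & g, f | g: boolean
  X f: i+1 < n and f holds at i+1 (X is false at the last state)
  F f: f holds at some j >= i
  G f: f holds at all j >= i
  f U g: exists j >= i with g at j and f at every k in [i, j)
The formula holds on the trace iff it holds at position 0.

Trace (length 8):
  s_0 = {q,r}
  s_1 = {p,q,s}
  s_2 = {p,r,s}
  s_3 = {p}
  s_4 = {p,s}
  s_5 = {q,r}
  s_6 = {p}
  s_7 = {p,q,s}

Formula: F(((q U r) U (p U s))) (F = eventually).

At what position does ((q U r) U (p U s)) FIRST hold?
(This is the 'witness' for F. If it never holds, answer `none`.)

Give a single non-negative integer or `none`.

s_0={q,r}: ((q U r) U (p U s))=True (q U r)=True q=True r=True (p U s)=False p=False s=False
s_1={p,q,s}: ((q U r) U (p U s))=True (q U r)=True q=True r=False (p U s)=True p=True s=True
s_2={p,r,s}: ((q U r) U (p U s))=True (q U r)=True q=False r=True (p U s)=True p=True s=True
s_3={p}: ((q U r) U (p U s))=True (q U r)=False q=False r=False (p U s)=True p=True s=False
s_4={p,s}: ((q U r) U (p U s))=True (q U r)=False q=False r=False (p U s)=True p=True s=True
s_5={q,r}: ((q U r) U (p U s))=True (q U r)=True q=True r=True (p U s)=False p=False s=False
s_6={p}: ((q U r) U (p U s))=True (q U r)=False q=False r=False (p U s)=True p=True s=False
s_7={p,q,s}: ((q U r) U (p U s))=True (q U r)=False q=True r=False (p U s)=True p=True s=True
F(((q U r) U (p U s))) holds; first witness at position 0.

Answer: 0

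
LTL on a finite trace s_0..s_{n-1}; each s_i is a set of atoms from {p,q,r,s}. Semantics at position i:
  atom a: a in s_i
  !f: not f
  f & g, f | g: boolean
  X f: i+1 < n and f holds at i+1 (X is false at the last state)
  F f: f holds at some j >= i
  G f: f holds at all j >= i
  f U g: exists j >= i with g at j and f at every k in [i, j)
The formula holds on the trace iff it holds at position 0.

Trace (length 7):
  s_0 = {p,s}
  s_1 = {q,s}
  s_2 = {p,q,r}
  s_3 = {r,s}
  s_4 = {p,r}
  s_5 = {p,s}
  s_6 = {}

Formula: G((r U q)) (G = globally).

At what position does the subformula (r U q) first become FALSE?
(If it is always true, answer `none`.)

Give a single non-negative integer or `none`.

s_0={p,s}: (r U q)=False r=False q=False
s_1={q,s}: (r U q)=True r=False q=True
s_2={p,q,r}: (r U q)=True r=True q=True
s_3={r,s}: (r U q)=False r=True q=False
s_4={p,r}: (r U q)=False r=True q=False
s_5={p,s}: (r U q)=False r=False q=False
s_6={}: (r U q)=False r=False q=False
G((r U q)) holds globally = False
First violation at position 0.

Answer: 0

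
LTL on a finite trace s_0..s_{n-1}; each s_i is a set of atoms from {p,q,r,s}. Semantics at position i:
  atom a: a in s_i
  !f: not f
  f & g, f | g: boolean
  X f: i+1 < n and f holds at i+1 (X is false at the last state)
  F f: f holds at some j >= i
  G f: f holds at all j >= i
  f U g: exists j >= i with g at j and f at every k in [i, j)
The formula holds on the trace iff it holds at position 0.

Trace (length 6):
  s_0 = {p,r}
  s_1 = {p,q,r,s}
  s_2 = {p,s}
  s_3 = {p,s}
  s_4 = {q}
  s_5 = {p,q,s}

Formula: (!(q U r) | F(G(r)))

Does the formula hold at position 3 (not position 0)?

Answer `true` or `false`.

Answer: true

Derivation:
s_0={p,r}: (!(q U r) | F(G(r)))=False !(q U r)=False (q U r)=True q=False r=True F(G(r))=False G(r)=False
s_1={p,q,r,s}: (!(q U r) | F(G(r)))=False !(q U r)=False (q U r)=True q=True r=True F(G(r))=False G(r)=False
s_2={p,s}: (!(q U r) | F(G(r)))=True !(q U r)=True (q U r)=False q=False r=False F(G(r))=False G(r)=False
s_3={p,s}: (!(q U r) | F(G(r)))=True !(q U r)=True (q U r)=False q=False r=False F(G(r))=False G(r)=False
s_4={q}: (!(q U r) | F(G(r)))=True !(q U r)=True (q U r)=False q=True r=False F(G(r))=False G(r)=False
s_5={p,q,s}: (!(q U r) | F(G(r)))=True !(q U r)=True (q U r)=False q=True r=False F(G(r))=False G(r)=False
Evaluating at position 3: result = True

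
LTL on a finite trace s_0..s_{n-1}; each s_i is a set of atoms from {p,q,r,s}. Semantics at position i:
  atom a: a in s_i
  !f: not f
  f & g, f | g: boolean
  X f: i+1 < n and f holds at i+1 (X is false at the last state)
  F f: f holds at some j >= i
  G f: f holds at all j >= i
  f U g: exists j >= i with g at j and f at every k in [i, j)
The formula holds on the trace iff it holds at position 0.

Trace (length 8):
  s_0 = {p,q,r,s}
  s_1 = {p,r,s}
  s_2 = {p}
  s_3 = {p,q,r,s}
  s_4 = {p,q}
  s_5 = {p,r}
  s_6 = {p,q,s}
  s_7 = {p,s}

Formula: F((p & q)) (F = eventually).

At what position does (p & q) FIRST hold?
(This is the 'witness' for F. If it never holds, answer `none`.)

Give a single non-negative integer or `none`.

s_0={p,q,r,s}: (p & q)=True p=True q=True
s_1={p,r,s}: (p & q)=False p=True q=False
s_2={p}: (p & q)=False p=True q=False
s_3={p,q,r,s}: (p & q)=True p=True q=True
s_4={p,q}: (p & q)=True p=True q=True
s_5={p,r}: (p & q)=False p=True q=False
s_6={p,q,s}: (p & q)=True p=True q=True
s_7={p,s}: (p & q)=False p=True q=False
F((p & q)) holds; first witness at position 0.

Answer: 0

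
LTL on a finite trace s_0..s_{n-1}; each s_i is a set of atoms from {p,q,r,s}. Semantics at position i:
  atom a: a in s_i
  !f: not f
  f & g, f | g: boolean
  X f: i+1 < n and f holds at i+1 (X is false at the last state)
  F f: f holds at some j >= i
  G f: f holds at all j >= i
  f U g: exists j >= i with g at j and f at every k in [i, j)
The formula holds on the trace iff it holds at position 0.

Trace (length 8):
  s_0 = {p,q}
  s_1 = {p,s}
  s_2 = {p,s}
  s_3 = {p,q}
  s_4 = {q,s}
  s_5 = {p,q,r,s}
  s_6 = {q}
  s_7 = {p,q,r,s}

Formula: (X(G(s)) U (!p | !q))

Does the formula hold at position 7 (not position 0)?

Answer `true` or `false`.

Answer: false

Derivation:
s_0={p,q}: (X(G(s)) U (!p | !q))=False X(G(s))=False G(s)=False s=False (!p | !q)=False !p=False p=True !q=False q=True
s_1={p,s}: (X(G(s)) U (!p | !q))=True X(G(s))=False G(s)=False s=True (!p | !q)=True !p=False p=True !q=True q=False
s_2={p,s}: (X(G(s)) U (!p | !q))=True X(G(s))=False G(s)=False s=True (!p | !q)=True !p=False p=True !q=True q=False
s_3={p,q}: (X(G(s)) U (!p | !q))=False X(G(s))=False G(s)=False s=False (!p | !q)=False !p=False p=True !q=False q=True
s_4={q,s}: (X(G(s)) U (!p | !q))=True X(G(s))=False G(s)=False s=True (!p | !q)=True !p=True p=False !q=False q=True
s_5={p,q,r,s}: (X(G(s)) U (!p | !q))=False X(G(s))=False G(s)=False s=True (!p | !q)=False !p=False p=True !q=False q=True
s_6={q}: (X(G(s)) U (!p | !q))=True X(G(s))=True G(s)=False s=False (!p | !q)=True !p=True p=False !q=False q=True
s_7={p,q,r,s}: (X(G(s)) U (!p | !q))=False X(G(s))=False G(s)=True s=True (!p | !q)=False !p=False p=True !q=False q=True
Evaluating at position 7: result = False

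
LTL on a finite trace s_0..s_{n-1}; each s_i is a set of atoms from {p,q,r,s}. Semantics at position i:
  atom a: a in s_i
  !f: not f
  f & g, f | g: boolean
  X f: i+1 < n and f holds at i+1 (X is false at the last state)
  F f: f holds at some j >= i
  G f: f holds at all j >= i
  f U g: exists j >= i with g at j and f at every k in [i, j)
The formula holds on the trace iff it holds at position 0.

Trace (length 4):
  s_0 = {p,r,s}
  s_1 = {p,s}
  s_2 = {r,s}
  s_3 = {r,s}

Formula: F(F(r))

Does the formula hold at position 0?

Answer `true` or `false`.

s_0={p,r,s}: F(F(r))=True F(r)=True r=True
s_1={p,s}: F(F(r))=True F(r)=True r=False
s_2={r,s}: F(F(r))=True F(r)=True r=True
s_3={r,s}: F(F(r))=True F(r)=True r=True

Answer: true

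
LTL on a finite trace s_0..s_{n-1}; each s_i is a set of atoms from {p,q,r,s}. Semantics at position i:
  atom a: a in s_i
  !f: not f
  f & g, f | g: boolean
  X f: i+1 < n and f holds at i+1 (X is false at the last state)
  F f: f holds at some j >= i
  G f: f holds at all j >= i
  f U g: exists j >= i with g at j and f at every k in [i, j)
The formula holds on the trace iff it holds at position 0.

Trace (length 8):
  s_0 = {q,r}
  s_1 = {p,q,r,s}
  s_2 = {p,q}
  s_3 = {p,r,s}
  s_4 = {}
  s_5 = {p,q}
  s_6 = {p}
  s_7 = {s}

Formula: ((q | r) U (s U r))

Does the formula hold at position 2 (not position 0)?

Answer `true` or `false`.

Answer: true

Derivation:
s_0={q,r}: ((q | r) U (s U r))=True (q | r)=True q=True r=True (s U r)=True s=False
s_1={p,q,r,s}: ((q | r) U (s U r))=True (q | r)=True q=True r=True (s U r)=True s=True
s_2={p,q}: ((q | r) U (s U r))=True (q | r)=True q=True r=False (s U r)=False s=False
s_3={p,r,s}: ((q | r) U (s U r))=True (q | r)=True q=False r=True (s U r)=True s=True
s_4={}: ((q | r) U (s U r))=False (q | r)=False q=False r=False (s U r)=False s=False
s_5={p,q}: ((q | r) U (s U r))=False (q | r)=True q=True r=False (s U r)=False s=False
s_6={p}: ((q | r) U (s U r))=False (q | r)=False q=False r=False (s U r)=False s=False
s_7={s}: ((q | r) U (s U r))=False (q | r)=False q=False r=False (s U r)=False s=True
Evaluating at position 2: result = True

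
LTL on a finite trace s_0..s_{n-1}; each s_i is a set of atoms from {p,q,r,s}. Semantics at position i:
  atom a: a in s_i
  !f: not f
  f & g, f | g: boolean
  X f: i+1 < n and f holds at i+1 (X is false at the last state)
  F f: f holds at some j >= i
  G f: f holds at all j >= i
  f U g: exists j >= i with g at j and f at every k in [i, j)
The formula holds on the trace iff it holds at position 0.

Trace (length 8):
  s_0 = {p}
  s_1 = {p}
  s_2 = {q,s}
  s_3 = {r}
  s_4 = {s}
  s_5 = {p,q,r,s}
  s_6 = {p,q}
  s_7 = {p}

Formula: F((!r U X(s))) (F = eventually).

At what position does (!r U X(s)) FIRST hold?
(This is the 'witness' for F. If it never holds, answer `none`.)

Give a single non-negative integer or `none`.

Answer: 0

Derivation:
s_0={p}: (!r U X(s))=True !r=True r=False X(s)=False s=False
s_1={p}: (!r U X(s))=True !r=True r=False X(s)=True s=False
s_2={q,s}: (!r U X(s))=True !r=True r=False X(s)=False s=True
s_3={r}: (!r U X(s))=True !r=False r=True X(s)=True s=False
s_4={s}: (!r U X(s))=True !r=True r=False X(s)=True s=True
s_5={p,q,r,s}: (!r U X(s))=False !r=False r=True X(s)=False s=True
s_6={p,q}: (!r U X(s))=False !r=True r=False X(s)=False s=False
s_7={p}: (!r U X(s))=False !r=True r=False X(s)=False s=False
F((!r U X(s))) holds; first witness at position 0.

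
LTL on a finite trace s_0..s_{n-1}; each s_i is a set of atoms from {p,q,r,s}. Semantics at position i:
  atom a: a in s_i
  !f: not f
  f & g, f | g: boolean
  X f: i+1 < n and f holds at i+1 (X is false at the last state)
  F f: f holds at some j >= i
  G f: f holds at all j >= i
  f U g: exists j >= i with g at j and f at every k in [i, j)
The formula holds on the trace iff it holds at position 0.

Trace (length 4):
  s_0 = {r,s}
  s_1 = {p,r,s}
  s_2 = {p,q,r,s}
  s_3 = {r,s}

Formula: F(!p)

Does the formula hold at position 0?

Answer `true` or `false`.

Answer: true

Derivation:
s_0={r,s}: F(!p)=True !p=True p=False
s_1={p,r,s}: F(!p)=True !p=False p=True
s_2={p,q,r,s}: F(!p)=True !p=False p=True
s_3={r,s}: F(!p)=True !p=True p=False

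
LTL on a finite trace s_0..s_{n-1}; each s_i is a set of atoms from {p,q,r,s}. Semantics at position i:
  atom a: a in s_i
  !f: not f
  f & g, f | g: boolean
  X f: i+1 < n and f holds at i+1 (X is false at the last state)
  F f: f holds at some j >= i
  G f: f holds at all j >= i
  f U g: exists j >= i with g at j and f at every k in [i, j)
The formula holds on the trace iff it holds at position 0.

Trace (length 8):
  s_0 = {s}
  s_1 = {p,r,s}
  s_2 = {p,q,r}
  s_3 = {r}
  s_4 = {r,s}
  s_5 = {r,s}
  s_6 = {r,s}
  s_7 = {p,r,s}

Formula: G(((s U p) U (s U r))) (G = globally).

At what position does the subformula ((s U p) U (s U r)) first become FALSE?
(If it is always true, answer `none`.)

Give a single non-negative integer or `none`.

s_0={s}: ((s U p) U (s U r))=True (s U p)=True s=True p=False (s U r)=True r=False
s_1={p,r,s}: ((s U p) U (s U r))=True (s U p)=True s=True p=True (s U r)=True r=True
s_2={p,q,r}: ((s U p) U (s U r))=True (s U p)=True s=False p=True (s U r)=True r=True
s_3={r}: ((s U p) U (s U r))=True (s U p)=False s=False p=False (s U r)=True r=True
s_4={r,s}: ((s U p) U (s U r))=True (s U p)=True s=True p=False (s U r)=True r=True
s_5={r,s}: ((s U p) U (s U r))=True (s U p)=True s=True p=False (s U r)=True r=True
s_6={r,s}: ((s U p) U (s U r))=True (s U p)=True s=True p=False (s U r)=True r=True
s_7={p,r,s}: ((s U p) U (s U r))=True (s U p)=True s=True p=True (s U r)=True r=True
G(((s U p) U (s U r))) holds globally = True
No violation — formula holds at every position.

Answer: none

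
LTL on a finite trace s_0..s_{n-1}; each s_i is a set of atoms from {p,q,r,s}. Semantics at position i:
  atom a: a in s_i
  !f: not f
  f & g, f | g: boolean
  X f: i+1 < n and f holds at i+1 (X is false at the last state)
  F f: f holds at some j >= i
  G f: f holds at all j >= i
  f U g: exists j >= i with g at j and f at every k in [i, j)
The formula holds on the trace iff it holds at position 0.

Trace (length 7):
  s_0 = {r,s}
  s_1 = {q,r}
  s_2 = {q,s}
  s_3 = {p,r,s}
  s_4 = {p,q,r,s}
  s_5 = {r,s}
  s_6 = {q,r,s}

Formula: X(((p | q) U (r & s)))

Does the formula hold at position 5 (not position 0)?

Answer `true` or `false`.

s_0={r,s}: X(((p | q) U (r & s)))=True ((p | q) U (r & s))=True (p | q)=False p=False q=False (r & s)=True r=True s=True
s_1={q,r}: X(((p | q) U (r & s)))=True ((p | q) U (r & s))=True (p | q)=True p=False q=True (r & s)=False r=True s=False
s_2={q,s}: X(((p | q) U (r & s)))=True ((p | q) U (r & s))=True (p | q)=True p=False q=True (r & s)=False r=False s=True
s_3={p,r,s}: X(((p | q) U (r & s)))=True ((p | q) U (r & s))=True (p | q)=True p=True q=False (r & s)=True r=True s=True
s_4={p,q,r,s}: X(((p | q) U (r & s)))=True ((p | q) U (r & s))=True (p | q)=True p=True q=True (r & s)=True r=True s=True
s_5={r,s}: X(((p | q) U (r & s)))=True ((p | q) U (r & s))=True (p | q)=False p=False q=False (r & s)=True r=True s=True
s_6={q,r,s}: X(((p | q) U (r & s)))=False ((p | q) U (r & s))=True (p | q)=True p=False q=True (r & s)=True r=True s=True
Evaluating at position 5: result = True

Answer: true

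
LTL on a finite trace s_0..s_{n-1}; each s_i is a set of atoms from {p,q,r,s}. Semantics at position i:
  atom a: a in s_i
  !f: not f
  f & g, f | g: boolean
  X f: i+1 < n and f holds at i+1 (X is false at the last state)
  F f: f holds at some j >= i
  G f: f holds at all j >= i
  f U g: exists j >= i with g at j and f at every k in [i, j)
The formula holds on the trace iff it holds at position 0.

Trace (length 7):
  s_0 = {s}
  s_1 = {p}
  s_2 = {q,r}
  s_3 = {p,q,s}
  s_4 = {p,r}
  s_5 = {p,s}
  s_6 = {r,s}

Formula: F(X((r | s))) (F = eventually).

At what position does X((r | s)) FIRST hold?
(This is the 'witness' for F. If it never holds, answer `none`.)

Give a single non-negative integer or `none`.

s_0={s}: X((r | s))=False (r | s)=True r=False s=True
s_1={p}: X((r | s))=True (r | s)=False r=False s=False
s_2={q,r}: X((r | s))=True (r | s)=True r=True s=False
s_3={p,q,s}: X((r | s))=True (r | s)=True r=False s=True
s_4={p,r}: X((r | s))=True (r | s)=True r=True s=False
s_5={p,s}: X((r | s))=True (r | s)=True r=False s=True
s_6={r,s}: X((r | s))=False (r | s)=True r=True s=True
F(X((r | s))) holds; first witness at position 1.

Answer: 1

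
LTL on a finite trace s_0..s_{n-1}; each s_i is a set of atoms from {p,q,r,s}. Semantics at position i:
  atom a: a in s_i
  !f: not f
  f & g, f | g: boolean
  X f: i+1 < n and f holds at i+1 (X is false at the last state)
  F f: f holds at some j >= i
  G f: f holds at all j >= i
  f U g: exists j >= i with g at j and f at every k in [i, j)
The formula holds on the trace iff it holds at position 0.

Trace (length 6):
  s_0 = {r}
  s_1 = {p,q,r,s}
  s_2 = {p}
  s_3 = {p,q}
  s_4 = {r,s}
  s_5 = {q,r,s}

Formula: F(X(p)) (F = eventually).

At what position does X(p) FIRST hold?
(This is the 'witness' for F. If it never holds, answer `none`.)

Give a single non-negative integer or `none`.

s_0={r}: X(p)=True p=False
s_1={p,q,r,s}: X(p)=True p=True
s_2={p}: X(p)=True p=True
s_3={p,q}: X(p)=False p=True
s_4={r,s}: X(p)=False p=False
s_5={q,r,s}: X(p)=False p=False
F(X(p)) holds; first witness at position 0.

Answer: 0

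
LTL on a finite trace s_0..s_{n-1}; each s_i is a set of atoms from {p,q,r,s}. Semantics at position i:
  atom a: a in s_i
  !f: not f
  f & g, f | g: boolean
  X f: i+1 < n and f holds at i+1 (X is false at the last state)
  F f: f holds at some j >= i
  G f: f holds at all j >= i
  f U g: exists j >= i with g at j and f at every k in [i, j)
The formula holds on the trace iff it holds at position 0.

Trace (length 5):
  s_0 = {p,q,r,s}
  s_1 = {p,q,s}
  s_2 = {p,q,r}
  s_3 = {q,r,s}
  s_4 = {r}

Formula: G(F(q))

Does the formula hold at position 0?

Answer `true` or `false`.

s_0={p,q,r,s}: G(F(q))=False F(q)=True q=True
s_1={p,q,s}: G(F(q))=False F(q)=True q=True
s_2={p,q,r}: G(F(q))=False F(q)=True q=True
s_3={q,r,s}: G(F(q))=False F(q)=True q=True
s_4={r}: G(F(q))=False F(q)=False q=False

Answer: false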